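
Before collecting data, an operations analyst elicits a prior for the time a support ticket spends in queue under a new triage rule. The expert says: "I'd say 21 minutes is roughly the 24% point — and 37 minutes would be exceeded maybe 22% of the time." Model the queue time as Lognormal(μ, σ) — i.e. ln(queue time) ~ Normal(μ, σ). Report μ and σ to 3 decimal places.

μ ≈ 3.315, σ ≈ 0.383

If T ~ Lognormal(μ,σ) then ln T ~ Normal(μ,σ), so the p-quantile of ln T is μ + z_p·σ.
ln(21) = 3.045 and ln(37) = 3.611; z_{0.24} = -0.7063, z_{0.78} = 0.7722.
σ = (3.611 − 3.045)/(0.7722 − (-0.7063)) = 0.383.
μ = 3.045 − (-0.7063)·0.383 = 3.315.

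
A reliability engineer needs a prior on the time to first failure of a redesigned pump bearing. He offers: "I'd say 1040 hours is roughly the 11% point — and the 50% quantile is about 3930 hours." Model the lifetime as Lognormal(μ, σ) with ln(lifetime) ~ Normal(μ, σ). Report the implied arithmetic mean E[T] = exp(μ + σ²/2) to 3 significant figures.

E[T] ≈ 7070 hours

If T ~ Lognormal(μ,σ) then ln T ~ Normal(μ,σ), so the p-quantile of ln T is μ + z_p·σ.
ln(1040) = 6.947 and ln(3930) = 8.276; z_{0.11} = -1.227, z_{0.5} = 0.
σ = (8.276 − 6.947)/(0 − (-1.227)) = 1.084.
μ = 6.947 − (-1.227)·1.084 = 8.276.
E[T] = exp(μ + σ²/2) = exp(8.276 + 0.5874) = 7070 hours.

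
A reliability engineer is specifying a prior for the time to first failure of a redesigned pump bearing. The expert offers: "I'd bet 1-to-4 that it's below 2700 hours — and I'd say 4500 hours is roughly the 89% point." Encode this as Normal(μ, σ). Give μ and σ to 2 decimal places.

The p-quantile of Normal(μ,σ) is μ + z_p·σ, with z_{0.2} = -0.8416 and z_{0.89} = 1.227.
Eliminate σ: μ = (z₂·x₁ − z₁·x₂)/(z₂ − z₁) = (1.227·2700 − (-0.8416)·4500)/2.068 = 3432.50.
Then σ = (x₂ − x₁)/(z₂ − z₁) = (4500 − 2700)/2.068 = 870.34.

μ = 3432.50, σ = 870.34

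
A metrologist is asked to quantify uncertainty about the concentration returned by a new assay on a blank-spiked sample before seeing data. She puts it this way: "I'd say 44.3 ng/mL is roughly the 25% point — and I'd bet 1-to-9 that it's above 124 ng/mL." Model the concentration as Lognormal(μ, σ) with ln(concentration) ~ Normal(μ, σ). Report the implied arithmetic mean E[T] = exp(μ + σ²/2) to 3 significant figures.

If T ~ Lognormal(μ,σ) then ln T ~ Normal(μ,σ), so the p-quantile of ln T is μ + z_p·σ.
ln(44.3) = 3.791 and ln(124) = 4.82; z_{0.25} = -0.6745, z_{0.9} = 1.282.
σ = (4.82 − 3.791)/(1.282 − (-0.6745)) = 0.526.
μ = 3.791 − (-0.6745)·0.526 = 4.146.
E[T] = exp(μ + σ²/2) = exp(4.146 + 0.1385) = 72.6 ng/mL.

E[T] ≈ 72.6 ng/mL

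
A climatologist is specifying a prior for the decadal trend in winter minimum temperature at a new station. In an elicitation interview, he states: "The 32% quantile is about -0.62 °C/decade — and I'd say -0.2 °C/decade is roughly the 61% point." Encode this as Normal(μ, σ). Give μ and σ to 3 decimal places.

The p-quantile of Normal(μ,σ) is μ + z_p·σ, with z_{0.32} = -0.4677 and z_{0.61} = 0.2793.
Eliminate σ: μ = (z₂·x₁ − z₁·x₂)/(z₂ − z₁) = (0.2793·-0.62 − (-0.4677)·-0.2)/0.747 = -0.357.
Then σ = (x₂ − x₁)/(z₂ − z₁) = (-0.2 − -0.62)/0.747 = 0.562.

μ = -0.357, σ = 0.562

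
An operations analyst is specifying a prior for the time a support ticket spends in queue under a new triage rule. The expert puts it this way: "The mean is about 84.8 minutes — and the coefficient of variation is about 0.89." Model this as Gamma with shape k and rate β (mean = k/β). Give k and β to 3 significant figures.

For Gamma(k, rate β): mean = k/β, variance = k/β², so CV = 1/√k.
CV = 0.89, hence k = 1/CV² = 1.26.
Then β = k/mean = 1.26/84.8 = 0.0149.

k ≈ 1.26, β ≈ 0.0149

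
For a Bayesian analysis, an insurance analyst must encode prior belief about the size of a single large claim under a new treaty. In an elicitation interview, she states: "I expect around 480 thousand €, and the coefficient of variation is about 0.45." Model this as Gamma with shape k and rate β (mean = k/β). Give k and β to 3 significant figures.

k ≈ 4.94, β ≈ 0.0103

For Gamma(k, rate β): mean = k/β, variance = k/β², so CV = 1/√k.
CV = 0.45, hence k = 1/CV² = 4.94.
Then β = k/mean = 4.94/480 = 0.0103.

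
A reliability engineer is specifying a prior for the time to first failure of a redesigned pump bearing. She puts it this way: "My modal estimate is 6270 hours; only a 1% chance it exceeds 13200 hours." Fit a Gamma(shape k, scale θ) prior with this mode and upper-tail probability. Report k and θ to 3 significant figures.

Gamma(k,θ) with k>1 has mode (k−1)θ, so θ = 6270/(k−1).
Need P(X < 13200) = 0.99 with θ tied to k this way. Start at k = 2, θ = 6270: P(X<13200) ≈ 0.622.
Too low — raise k to concentrate. Iterating converges to k ≈ 9.78.
Then θ = 6270/(9.78−1) ≈ 714.

k ≈ 9.78, θ ≈ 714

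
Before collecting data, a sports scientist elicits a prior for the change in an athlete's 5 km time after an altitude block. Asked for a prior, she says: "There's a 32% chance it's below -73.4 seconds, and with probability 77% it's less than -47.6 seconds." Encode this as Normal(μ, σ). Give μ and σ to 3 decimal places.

μ = -63.399, σ = 21.383

The p-quantile of Normal(μ,σ) is μ + z_p·σ, with z_{0.32} = -0.4677 and z_{0.77} = 0.7388.
Eliminate σ: μ = (z₂·x₁ − z₁·x₂)/(z₂ − z₁) = (0.7388·-73.4 − (-0.4677)·-47.6)/1.207 = -63.399.
Then σ = (x₂ − x₁)/(z₂ − z₁) = (-47.6 − -73.4)/1.207 = 21.383.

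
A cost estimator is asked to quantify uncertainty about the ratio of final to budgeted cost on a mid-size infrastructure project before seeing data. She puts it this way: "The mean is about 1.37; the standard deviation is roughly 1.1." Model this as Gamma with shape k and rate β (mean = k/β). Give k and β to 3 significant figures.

For Gamma(k, rate β): mean = k/β, variance = k/β², so CV = 1/√k.
CV = SD/mean = 1.1/1.37 = 0.8029, hence k = 1/CV² = 1.55.
Then β = k/mean = 1.55/1.37 = 1.13.

k ≈ 1.55, β ≈ 1.13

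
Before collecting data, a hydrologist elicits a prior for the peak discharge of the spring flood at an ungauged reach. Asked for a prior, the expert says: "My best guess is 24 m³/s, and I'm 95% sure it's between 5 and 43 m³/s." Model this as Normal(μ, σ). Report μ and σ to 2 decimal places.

A symmetric 95% interval runs μ ± z·σ with z = 1.96.
Half-width = 19, so σ = 19/1.96 = 9.69.
μ is the stated best guess, 24.00.

μ = 24.00, σ = 9.69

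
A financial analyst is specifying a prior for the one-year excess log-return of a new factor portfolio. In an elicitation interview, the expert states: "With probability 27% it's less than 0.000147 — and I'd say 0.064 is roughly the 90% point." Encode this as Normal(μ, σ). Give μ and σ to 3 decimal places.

For Normal(μ,σ), the p-quantile is μ + z_p·σ. Here z_{0.27} = -0.6128, z_{0.9} = 1.282.
So 0.000147 = μ − 0.6128σ and 0.064 = μ + 1.282σ.
Subtracting: σ = (0.064 − 0.000147)/(1.282 − (-0.6128)) = 0.034.
Then μ = 0.000147 − (-0.6128)·0.034 = 0.021.

μ = 0.021, σ = 0.034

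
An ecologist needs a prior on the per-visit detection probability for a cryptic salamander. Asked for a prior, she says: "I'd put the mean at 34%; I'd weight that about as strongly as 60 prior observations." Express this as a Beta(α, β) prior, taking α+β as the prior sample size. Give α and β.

Under the effective-sample-size interpretation, Beta(α, β) has prior mean α/(α+β) and prior sample size α+β.
So α+β = 60 and α/(α+β) = 0.34, giving α = 0.34·60 = 20.4 and β = 60 − 20.4 = 39.6.

α = 20.4, β = 39.6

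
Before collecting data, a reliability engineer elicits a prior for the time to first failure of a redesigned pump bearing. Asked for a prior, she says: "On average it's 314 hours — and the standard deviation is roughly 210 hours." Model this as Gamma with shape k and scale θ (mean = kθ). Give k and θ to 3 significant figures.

For Gamma(k, scale θ): mean = kθ, variance = kθ², so CV = 1/√k.
CV = SD/mean = 210/314 = 0.6688, hence k = 1/CV² = 2.24.
Then θ = mean/k = 314/2.24 = 140.

k ≈ 2.24, θ ≈ 140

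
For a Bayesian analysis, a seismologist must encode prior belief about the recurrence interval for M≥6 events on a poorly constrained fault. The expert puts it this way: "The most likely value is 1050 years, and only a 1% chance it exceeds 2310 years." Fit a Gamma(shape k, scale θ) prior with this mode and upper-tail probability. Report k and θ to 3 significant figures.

k ≈ 8.76, θ ≈ 135

Gamma(k,θ) with k>1 has mode (k−1)θ, so θ = 1050/(k−1).
Need P(X < 2310) = 0.99 with θ tied to k this way. Start at k = 2, θ = 1050: P(X<2310) ≈ 0.645.
Too low — raise k to concentrate. Iterating converges to k ≈ 8.76.
Then θ = 1050/(8.76−1) ≈ 135.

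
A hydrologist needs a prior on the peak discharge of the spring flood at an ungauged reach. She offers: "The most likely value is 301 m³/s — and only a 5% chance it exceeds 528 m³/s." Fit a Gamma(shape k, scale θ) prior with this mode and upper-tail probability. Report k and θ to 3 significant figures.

k ≈ 9.83, θ ≈ 34.1

Gamma(k,θ) with k>1 has mode (k−1)θ, so θ = 301/(k−1).
Need P(X < 528) = 0.95 with θ tied to k this way. Start at k = 2, θ = 301: P(X<528) ≈ 0.523.
Too low — raise k to concentrate. Iterating converges to k ≈ 9.83.
Then θ = 301/(9.83−1) ≈ 34.1.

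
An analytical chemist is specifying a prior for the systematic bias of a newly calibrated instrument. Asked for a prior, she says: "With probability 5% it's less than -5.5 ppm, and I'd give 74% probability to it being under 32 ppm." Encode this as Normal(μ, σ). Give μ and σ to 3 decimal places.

μ = 21.457, σ = 16.388

For Normal(μ,σ), the p-quantile is μ + z_p·σ. Here z_{0.05} = -1.645, z_{0.74} = 0.6433.
So -5.5 = μ − 1.645σ and 32 = μ + 0.6433σ.
Subtracting: σ = (32 − -5.5)/(0.6433 − (-1.645)) = 16.388.
Then μ = -5.5 − (-1.645)·16.388 = 21.457.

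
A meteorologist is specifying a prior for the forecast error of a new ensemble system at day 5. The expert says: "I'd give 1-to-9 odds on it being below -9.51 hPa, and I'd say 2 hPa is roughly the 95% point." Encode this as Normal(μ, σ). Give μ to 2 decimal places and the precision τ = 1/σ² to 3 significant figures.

μ = -4.47, τ = 0.0646

For Normal(μ,σ), the p-quantile is μ + z_p·σ. Here z_{0.1} = -1.282, z_{0.95} = 1.645.
So -9.51 = μ − 1.282σ and 2 = μ + 1.645σ.
Subtracting: σ = (2 − -9.51)/(1.645 − (-1.282)) = 3.93.
Then μ = -9.51 − (-1.282)·3.93 = -4.47.
Precision τ = 1/σ² = 1/3.933² = 0.0646.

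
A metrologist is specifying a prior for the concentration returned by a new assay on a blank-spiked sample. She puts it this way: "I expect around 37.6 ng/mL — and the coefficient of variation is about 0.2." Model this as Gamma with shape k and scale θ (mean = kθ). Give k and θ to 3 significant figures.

For Gamma(k, scale θ): mean = kθ, variance = kθ², so CV = 1/√k.
CV = 0.2, hence k = 1/CV² = 25.
Then θ = mean/k = 37.6/25 = 1.5.

k ≈ 25, θ ≈ 1.5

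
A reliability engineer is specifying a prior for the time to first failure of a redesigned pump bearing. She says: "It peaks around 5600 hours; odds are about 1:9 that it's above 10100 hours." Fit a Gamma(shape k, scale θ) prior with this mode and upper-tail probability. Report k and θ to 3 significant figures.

k ≈ 6.47, θ ≈ 1020

Gamma(k,θ) with k>1 has mode (k−1)θ, so θ = 5600/(k−1).
Need P(X < 10100) = 0.9 with θ tied to k this way. Start at k = 2, θ = 5600: P(X<10100) ≈ 0.538.
Too low — raise k to concentrate. Iterating converges to k ≈ 6.47.
Then θ = 5600/(6.47−1) ≈ 1020.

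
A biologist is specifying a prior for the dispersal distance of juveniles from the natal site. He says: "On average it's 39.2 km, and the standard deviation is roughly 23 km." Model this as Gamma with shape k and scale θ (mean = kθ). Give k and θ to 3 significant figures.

k ≈ 2.9, θ ≈ 13.5

For Gamma(k, scale θ): mean = kθ, variance = kθ², so CV = 1/√k.
CV = SD/mean = 23/39.2 = 0.5867, hence k = 1/CV² = 2.9.
Then θ = mean/k = 39.2/2.9 = 13.5.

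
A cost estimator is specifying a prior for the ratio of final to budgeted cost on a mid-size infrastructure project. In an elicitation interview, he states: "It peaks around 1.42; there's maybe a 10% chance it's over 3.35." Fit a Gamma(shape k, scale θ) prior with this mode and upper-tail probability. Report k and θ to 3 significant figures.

k ≈ 3.61, θ ≈ 0.544

Gamma(k,θ) with k>1 has mode (k−1)θ, so θ = 1.42/(k−1).
Need P(X < 3.35) = 0.9 with θ tied to k this way. Start at k = 2, θ = 1.42: P(X<3.35) ≈ 0.683.
Too low — raise k to concentrate. Iterating converges to k ≈ 3.61.
Then θ = 1.42/(3.61−1) ≈ 0.544.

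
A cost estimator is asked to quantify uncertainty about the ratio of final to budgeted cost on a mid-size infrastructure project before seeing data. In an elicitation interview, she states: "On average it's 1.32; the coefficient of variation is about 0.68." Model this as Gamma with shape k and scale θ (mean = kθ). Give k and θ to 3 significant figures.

For Gamma(k, scale θ): mean = kθ, variance = kθ², so CV = 1/√k.
CV = 0.68, hence k = 1/CV² = 2.16.
Then θ = mean/k = 1.32/2.16 = 0.61.

k ≈ 2.16, θ ≈ 0.61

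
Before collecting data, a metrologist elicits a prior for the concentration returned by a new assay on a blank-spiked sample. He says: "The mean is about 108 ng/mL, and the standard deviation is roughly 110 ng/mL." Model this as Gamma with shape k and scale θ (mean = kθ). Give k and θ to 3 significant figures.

k ≈ 0.964, θ ≈ 112

For Gamma(k, scale θ): mean = kθ, variance = kθ², so CV = 1/√k.
CV = SD/mean = 110/108 = 1.019, hence k = 1/CV² = 0.964.
Then θ = mean/k = 108/0.964 = 112.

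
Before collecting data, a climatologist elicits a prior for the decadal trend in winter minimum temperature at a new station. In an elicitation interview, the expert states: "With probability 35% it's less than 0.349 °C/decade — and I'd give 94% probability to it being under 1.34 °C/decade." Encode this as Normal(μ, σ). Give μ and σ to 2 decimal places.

For Normal(μ,σ), the p-quantile is μ + z_p·σ. Here z_{0.35} = -0.3853, z_{0.94} = 1.555.
So 0.349 = μ − 0.3853σ and 1.34 = μ + 1.555σ.
Subtracting: σ = (1.34 − 0.349)/(1.555 − (-0.3853)) = 0.51.
Then μ = 0.349 − (-0.3853)·0.51 = 0.55.

μ = 0.55, σ = 0.51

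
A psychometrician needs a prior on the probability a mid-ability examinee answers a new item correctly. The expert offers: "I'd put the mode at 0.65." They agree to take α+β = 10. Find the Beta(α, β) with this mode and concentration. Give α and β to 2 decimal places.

α = 6.20, β = 3.80

For α,β > 1 the Beta mode is (α−1)/(α+β−2). With α+β = 10, the mode is (α−1)/8.
Set (α−1)/8 = 0.65 → α = 1 + 0.65·8 = 6.20.
β = 10 − α = 3.80.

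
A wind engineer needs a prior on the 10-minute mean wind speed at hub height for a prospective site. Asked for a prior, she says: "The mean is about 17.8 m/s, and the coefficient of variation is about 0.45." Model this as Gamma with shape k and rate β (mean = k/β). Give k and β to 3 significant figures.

For Gamma(k, rate β): mean = k/β, variance = k/β², so CV = 1/√k.
CV = 0.45, hence k = 1/CV² = 4.94.
Then β = k/mean = 4.94/17.8 = 0.277.

k ≈ 4.94, β ≈ 0.277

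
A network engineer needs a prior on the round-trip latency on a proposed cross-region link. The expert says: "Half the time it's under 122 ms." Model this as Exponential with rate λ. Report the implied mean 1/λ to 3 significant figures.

mean ≈ 176 ms

Exponential median = ln 2 / λ, so λ = ln 2 / 122.0 = 0.00568.
Mean = 1/λ = 176 ms.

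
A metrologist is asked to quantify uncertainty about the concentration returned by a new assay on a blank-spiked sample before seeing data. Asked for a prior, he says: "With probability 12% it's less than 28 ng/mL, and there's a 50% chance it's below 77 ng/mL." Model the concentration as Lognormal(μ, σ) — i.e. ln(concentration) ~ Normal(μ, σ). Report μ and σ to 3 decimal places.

If T ~ Lognormal(μ,σ) then ln T ~ Normal(μ,σ), so the p-quantile of ln T is μ + z_p·σ.
ln(28) = 3.332 and ln(77) = 4.344; z_{0.12} = -1.175, z_{0.5} = 0.
σ = (4.344 − 3.332)/(0 − (-1.175)) = 0.861.
μ = 3.332 − (-1.175)·0.861 = 4.344.

μ ≈ 4.344, σ ≈ 0.861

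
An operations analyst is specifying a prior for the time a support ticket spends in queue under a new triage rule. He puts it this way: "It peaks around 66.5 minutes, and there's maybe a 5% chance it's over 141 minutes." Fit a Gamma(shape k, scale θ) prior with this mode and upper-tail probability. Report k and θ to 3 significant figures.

Gamma(k,θ) with k>1 has mode (k−1)θ, so θ = 66.5/(k−1).
Need P(X < 141) = 0.95 with θ tied to k this way. Start at k = 2, θ = 66.5: P(X<141) ≈ 0.626.
Too low — raise k to concentrate. Iterating converges to k ≈ 5.89.
Then θ = 66.5/(5.89−1) ≈ 13.6.

k ≈ 5.89, θ ≈ 13.6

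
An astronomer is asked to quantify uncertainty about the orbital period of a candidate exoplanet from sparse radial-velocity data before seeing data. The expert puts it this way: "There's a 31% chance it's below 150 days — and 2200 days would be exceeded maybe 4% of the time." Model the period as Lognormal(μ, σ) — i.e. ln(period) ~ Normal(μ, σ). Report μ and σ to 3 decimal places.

If T ~ Lognormal(μ,σ) then ln T ~ Normal(μ,σ), so the p-quantile of ln T is μ + z_p·σ.
ln(150) = 5.011 and ln(2200) = 7.696; z_{0.31} = -0.4959, z_{0.96} = 1.751.
σ = (7.696 − 5.011)/(1.751 − (-0.4959)) = 1.195.
μ = 5.011 − (-0.4959)·1.195 = 5.603.

μ ≈ 5.603, σ ≈ 1.195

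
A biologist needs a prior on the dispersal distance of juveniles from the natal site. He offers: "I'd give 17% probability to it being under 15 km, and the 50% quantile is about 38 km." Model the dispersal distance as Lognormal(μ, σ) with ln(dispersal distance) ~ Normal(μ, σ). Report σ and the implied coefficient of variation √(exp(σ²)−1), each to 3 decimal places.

If T ~ Lognormal(μ,σ) then ln T ~ Normal(μ,σ), so the p-quantile of ln T is μ + z_p·σ.
ln(15) = 2.708 and ln(38) = 3.638; z_{0.17} = -0.9542, z_{0.5} = 0.
σ = (3.638 − 2.708)/(0 − (-0.9542)) = 0.974.
μ = 2.708 − (-0.9542)·0.974 = 3.638.
CV = √(exp(σ²)−1) = √(exp(0.9490)−1) = 1.258.

σ ≈ 0.974, CV ≈ 1.258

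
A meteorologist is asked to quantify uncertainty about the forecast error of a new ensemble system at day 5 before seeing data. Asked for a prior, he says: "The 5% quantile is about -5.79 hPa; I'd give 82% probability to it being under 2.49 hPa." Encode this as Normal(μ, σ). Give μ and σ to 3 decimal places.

μ = -0.470, σ = 3.234

For Normal(μ,σ), the p-quantile is μ + z_p·σ. Here z_{0.05} = -1.645, z_{0.82} = 0.9154.
So -5.79 = μ − 1.645σ and 2.49 = μ + 0.9154σ.
Subtracting: σ = (2.49 − -5.79)/(0.9154 − (-1.645)) = 3.234.
Then μ = -5.79 − (-1.645)·3.234 = -0.470.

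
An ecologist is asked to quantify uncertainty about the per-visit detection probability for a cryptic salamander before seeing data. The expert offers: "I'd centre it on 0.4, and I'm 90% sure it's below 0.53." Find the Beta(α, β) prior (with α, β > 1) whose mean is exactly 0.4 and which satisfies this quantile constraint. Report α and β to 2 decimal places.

With mean 0.4 fixed, write α = 0.4s, β = 0.6s where s = α+β.
Need P(θ < 0.53) = 0.9 under Beta(0.4s, 0.6s). Normal approximation: (q−m)/√(m(1−m)/s) ≈ z_{0.9} = 1.28, so s ≈ 0.4·0.6·(1.28)²/(0.53−0.4)² = 23.3.
At s = 23.3: P(θ<0.53) ≈ 0.899. Adjusting to match 0.9 gives s ≈ 23.64.
So α = 0.4·23.64 ≈ 9.46, β = 0.6·23.64 ≈ 14.18.

α ≈ 9.46, β ≈ 14.18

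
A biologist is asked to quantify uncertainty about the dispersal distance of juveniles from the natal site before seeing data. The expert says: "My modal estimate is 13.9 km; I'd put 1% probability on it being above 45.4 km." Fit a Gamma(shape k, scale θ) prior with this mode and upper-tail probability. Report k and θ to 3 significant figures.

k ≈ 4.15, θ ≈ 4.42

Gamma(k,θ) with k>1 has mode (k−1)θ, so θ = 13.9/(k−1).
Need P(X < 45.4) = 0.99 with θ tied to k this way. Start at k = 2, θ = 13.9: P(X<45.4) ≈ 0.837.
Too low — raise k to concentrate. Iterating converges to k ≈ 4.15.
Then θ = 13.9/(4.15−1) ≈ 4.42.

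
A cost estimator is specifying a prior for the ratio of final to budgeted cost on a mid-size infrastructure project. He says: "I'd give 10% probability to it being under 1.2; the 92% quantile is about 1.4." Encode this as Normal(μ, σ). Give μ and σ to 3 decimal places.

μ = 1.295, σ = 0.074

For Normal(μ,σ), the p-quantile is μ + z_p·σ. Here z_{0.1} = -1.282, z_{0.92} = 1.405.
So 1.2 = μ − 1.282σ and 1.4 = μ + 1.405σ.
Subtracting: σ = (1.4 − 1.2)/(1.405 − (-1.282)) = 0.074.
Then μ = 1.2 − (-1.282)·0.074 = 1.295.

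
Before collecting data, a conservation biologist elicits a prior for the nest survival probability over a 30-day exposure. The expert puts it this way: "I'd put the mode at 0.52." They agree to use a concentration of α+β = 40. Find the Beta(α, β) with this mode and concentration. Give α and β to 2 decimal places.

For α,β > 1 the Beta mode is (α−1)/(α+β−2). With α+β = 40, the mode is (α−1)/38.
Set (α−1)/38 = 0.52 → α = 1 + 0.52·38 = 20.76.
β = 40 − α = 19.24.

α = 20.76, β = 19.24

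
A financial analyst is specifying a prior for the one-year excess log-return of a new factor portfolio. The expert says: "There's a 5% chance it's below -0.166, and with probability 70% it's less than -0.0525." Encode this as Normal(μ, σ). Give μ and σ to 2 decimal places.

μ = -0.08, σ = 0.05

The p-quantile of Normal(μ,σ) is μ + z_p·σ, with z_{0.05} = -1.645 and z_{0.7} = 0.5244.
Eliminate σ: μ = (z₂·x₁ − z₁·x₂)/(z₂ − z₁) = (0.5244·-0.166 − (-1.645)·-0.0525)/2.169 = -0.08.
Then σ = (x₂ − x₁)/(z₂ − z₁) = (-0.0525 − -0.166)/2.169 = 0.05.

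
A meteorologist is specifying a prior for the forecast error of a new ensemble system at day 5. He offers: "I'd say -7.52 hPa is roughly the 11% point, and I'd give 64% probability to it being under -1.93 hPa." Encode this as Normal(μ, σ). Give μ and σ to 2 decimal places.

μ = -3.19, σ = 3.53

For Normal(μ,σ), the p-quantile is μ + z_p·σ. Here z_{0.11} = -1.227, z_{0.64} = 0.3585.
So -7.52 = μ − 1.227σ and -1.93 = μ + 0.3585σ.
Subtracting: σ = (-1.93 − -7.52)/(0.3585 − (-1.227)) = 3.53.
Then μ = -7.52 − (-1.227)·3.53 = -3.19.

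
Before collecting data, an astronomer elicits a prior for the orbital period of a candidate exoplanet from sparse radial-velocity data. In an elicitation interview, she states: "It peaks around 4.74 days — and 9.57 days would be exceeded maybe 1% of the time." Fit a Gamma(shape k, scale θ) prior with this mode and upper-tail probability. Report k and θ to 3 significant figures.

Gamma(k,θ) with k>1 has mode (k−1)θ, so θ = 4.74/(k−1).
Need P(X < 9.57) = 0.99 with θ tied to k this way. Start at k = 2, θ = 4.74: P(X<9.57) ≈ 0.599.
Too low — raise k to concentrate. Iterating converges to k ≈ 10.9.
Then θ = 4.74/(10.9−1) ≈ 0.477.

k ≈ 10.9, θ ≈ 0.477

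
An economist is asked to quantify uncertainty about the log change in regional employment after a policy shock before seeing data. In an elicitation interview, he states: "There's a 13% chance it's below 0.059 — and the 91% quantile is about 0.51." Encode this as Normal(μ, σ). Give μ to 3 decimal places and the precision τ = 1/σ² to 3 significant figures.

For Normal(μ,σ), the p-quantile is μ + z_p·σ. Here z_{0.13} = -1.126, z_{0.91} = 1.341.
So 0.059 = μ − 1.126σ and 0.51 = μ + 1.341σ.
Subtracting: σ = (0.51 − 0.059)/(1.341 − (-1.126)) = 0.183.
Then μ = 0.059 − (-1.126)·0.183 = 0.265.
Precision τ = 1/σ² = 1/0.1828² = 29.9.

μ = 0.265, τ = 29.9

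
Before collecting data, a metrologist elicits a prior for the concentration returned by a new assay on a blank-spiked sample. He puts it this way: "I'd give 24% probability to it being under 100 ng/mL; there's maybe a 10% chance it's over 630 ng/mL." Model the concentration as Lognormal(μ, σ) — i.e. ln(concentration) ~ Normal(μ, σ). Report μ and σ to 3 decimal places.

μ ≈ 5.259, σ ≈ 0.926

If T ~ Lognormal(μ,σ) then ln T ~ Normal(μ,σ), so the p-quantile of ln T is μ + z_p·σ.
ln(100) = 4.605 and ln(630) = 6.446; z_{0.24} = -0.7063, z_{0.9} = 1.282.
σ = (6.446 − 4.605)/(1.282 − (-0.7063)) = 0.926.
μ = 4.605 − (-0.7063)·0.926 = 5.259.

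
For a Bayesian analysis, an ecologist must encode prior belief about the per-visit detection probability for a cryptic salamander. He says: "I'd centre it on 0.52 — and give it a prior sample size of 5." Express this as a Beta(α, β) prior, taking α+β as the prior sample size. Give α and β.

Under the effective-sample-size interpretation, Beta(α, β) has prior mean α/(α+β) and prior sample size α+β.
So α+β = 5 and α/(α+β) = 0.52, giving α = 0.52·5 = 2.6 and β = 5 − 2.6 = 2.4.

α = 2.6, β = 2.4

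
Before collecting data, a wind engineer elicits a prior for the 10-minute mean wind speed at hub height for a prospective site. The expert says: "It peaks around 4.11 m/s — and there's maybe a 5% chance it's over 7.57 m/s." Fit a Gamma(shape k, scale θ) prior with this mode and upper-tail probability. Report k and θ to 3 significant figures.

k ≈ 8.46, θ ≈ 0.551

Gamma(k,θ) with k>1 has mode (k−1)θ, so θ = 4.11/(k−1).
Need P(X < 7.57) = 0.95 with θ tied to k this way. Start at k = 2, θ = 4.11: P(X<7.57) ≈ 0.549.
Too low — raise k to concentrate. Iterating converges to k ≈ 8.46.
Then θ = 4.11/(8.46−1) ≈ 0.551.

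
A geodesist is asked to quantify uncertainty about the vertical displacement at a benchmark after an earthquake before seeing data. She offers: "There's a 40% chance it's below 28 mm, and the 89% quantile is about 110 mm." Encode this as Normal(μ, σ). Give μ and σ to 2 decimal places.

For Normal(μ,σ), the p-quantile is μ + z_p·σ. Here z_{0.4} = -0.2533, z_{0.89} = 1.227.
So 28 = μ − 0.2533σ and 110 = μ + 1.227σ.
Subtracting: σ = (110 − 28)/(1.227 − (-0.2533)) = 55.41.
Then μ = 28 − (-0.2533)·55.41 = 42.04.

μ = 42.04, σ = 55.41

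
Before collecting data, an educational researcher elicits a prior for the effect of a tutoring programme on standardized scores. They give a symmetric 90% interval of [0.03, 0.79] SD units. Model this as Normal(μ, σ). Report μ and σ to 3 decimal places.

μ = 0.410, σ = 0.231

A symmetric 90% interval runs μ ± z·σ with z = 1.645.
Half-width = 0.38, so σ = 0.38/1.645 = 0.231.
μ is the interval midpoint, 0.410.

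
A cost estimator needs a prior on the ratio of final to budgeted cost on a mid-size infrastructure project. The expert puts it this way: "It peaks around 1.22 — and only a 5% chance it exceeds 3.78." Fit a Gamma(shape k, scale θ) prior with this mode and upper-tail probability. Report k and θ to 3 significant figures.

Gamma(k,θ) with k>1 has mode (k−1)θ, so θ = 1.22/(k−1).
Need P(X < 3.78) = 0.95 with θ tied to k this way. Start at k = 2, θ = 1.22: P(X<3.78) ≈ 0.815.
Too low — raise k to concentrate. Iterating converges to k ≈ 3.06.
Then θ = 1.22/(3.06−1) ≈ 0.592.

k ≈ 3.06, θ ≈ 0.592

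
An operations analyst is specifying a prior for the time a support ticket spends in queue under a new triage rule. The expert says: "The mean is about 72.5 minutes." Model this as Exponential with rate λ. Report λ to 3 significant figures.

λ ≈ 0.0138

Exponential mean = 1/λ, so λ = 1/72.5 = 0.0138.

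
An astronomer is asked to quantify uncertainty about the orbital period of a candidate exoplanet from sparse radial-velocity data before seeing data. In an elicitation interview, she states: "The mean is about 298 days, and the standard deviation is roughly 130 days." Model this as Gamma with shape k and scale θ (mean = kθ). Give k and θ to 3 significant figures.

k ≈ 5.25, θ ≈ 56.7

For Gamma(k, scale θ): mean = kθ, variance = kθ², so CV = 1/√k.
CV = SD/mean = 130/298 = 0.4362, hence k = 1/CV² = 5.25.
Then θ = mean/k = 298/5.25 = 56.7.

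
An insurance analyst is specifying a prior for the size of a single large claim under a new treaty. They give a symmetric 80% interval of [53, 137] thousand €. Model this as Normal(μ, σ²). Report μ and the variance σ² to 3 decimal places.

μ = 95.000, σ² = 1074.055

A symmetric 80% interval runs μ ± z·σ with z = 1.282.
Half-width = 42, so σ = 42/1.282 = 32.7728 and σ² = 1074.055.
μ is the interval midpoint, 95.000.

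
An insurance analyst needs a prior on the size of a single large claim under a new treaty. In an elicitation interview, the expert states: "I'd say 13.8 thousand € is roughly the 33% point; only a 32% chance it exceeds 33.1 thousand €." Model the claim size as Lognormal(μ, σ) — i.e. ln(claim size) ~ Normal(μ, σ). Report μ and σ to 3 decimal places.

If T ~ Lognormal(μ,σ) then ln T ~ Normal(μ,σ), so the p-quantile of ln T is μ + z_p·σ.
ln(13.8) = 2.625 and ln(33.1) = 3.5; z_{0.33} = -0.4399, z_{0.68} = 0.4677.
σ = (3.5 − 2.625)/(0.4677 − (-0.4399)) = 0.964.
μ = 2.625 − (-0.4399)·0.964 = 3.049.

μ ≈ 3.049, σ ≈ 0.964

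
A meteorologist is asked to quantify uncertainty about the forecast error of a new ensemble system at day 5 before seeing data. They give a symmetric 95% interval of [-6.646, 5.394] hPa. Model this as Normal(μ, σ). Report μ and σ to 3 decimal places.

μ = -0.626, σ = 3.071

A symmetric 95% interval runs μ ± z·σ with z = 1.96.
Half-width = 6.02, so σ = 6.02/1.96 = 3.071.
μ is the interval midpoint, -0.626.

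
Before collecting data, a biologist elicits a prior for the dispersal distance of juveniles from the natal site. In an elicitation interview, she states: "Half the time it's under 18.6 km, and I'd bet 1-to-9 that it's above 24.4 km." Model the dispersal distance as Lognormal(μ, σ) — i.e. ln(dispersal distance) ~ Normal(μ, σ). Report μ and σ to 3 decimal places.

μ ≈ 2.923, σ ≈ 0.212

If T ~ Lognormal(μ,σ) then ln T ~ Normal(μ,σ), so the p-quantile of ln T is μ + z_p·σ.
ln(18.6) = 2.923 and ln(24.4) = 3.195; z_{0.5} = 0, z_{0.9} = 1.282.
σ = (3.195 − 2.923)/(1.282 − (0)) = 0.212.
μ = 2.923 − (0)·0.212 = 2.923.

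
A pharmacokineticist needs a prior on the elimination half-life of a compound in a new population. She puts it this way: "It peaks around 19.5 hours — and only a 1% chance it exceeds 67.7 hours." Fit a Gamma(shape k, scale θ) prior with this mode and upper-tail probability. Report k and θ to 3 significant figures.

Gamma(k,θ) with k>1 has mode (k−1)θ, so θ = 19.5/(k−1).
Need P(X < 67.7) = 0.99 with θ tied to k this way. Start at k = 2, θ = 19.5: P(X<67.7) ≈ 0.861.
Too low — raise k to concentrate. Iterating converges to k ≈ 3.8.
Then θ = 19.5/(3.8−1) ≈ 6.96.

k ≈ 3.8, θ ≈ 6.96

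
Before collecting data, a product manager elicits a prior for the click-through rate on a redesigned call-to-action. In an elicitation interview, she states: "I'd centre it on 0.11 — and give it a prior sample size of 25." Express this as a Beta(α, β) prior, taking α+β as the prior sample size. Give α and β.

α = 2.75, β = 22.25

Under the effective-sample-size interpretation, Beta(α, β) has prior mean α/(α+β) and prior sample size α+β.
So α+β = 25 and α/(α+β) = 0.11, giving α = 0.11·25 = 2.75 and β = 25 − 2.75 = 22.25.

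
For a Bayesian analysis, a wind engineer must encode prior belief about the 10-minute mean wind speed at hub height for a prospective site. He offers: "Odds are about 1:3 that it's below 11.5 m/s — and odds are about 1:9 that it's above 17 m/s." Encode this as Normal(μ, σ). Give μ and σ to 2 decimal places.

For Normal(μ,σ), the p-quantile is μ + z_p·σ. Here z_{0.25} = -0.6745, z_{0.9} = 1.282.
So 11.5 = μ − 0.6745σ and 17 = μ + 1.282σ.
Subtracting: σ = (17 − 11.5)/(1.282 − (-0.6745)) = 2.81.
Then μ = 11.5 − (-0.6745)·2.81 = 13.40.

μ = 13.40, σ = 2.81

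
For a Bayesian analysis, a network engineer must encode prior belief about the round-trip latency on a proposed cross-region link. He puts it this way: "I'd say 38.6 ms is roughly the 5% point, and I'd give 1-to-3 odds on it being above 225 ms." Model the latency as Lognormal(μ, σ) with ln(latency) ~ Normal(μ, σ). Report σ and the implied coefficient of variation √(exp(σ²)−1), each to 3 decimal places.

σ ≈ 0.760, CV ≈ 0.884

If T ~ Lognormal(μ,σ) then ln T ~ Normal(μ,σ), so the p-quantile of ln T is μ + z_p·σ.
ln(38.6) = 3.653 and ln(225) = 5.416; z_{0.05} = -1.645, z_{0.75} = 0.6745.
σ = (5.416 − 3.653)/(0.6745 − (-1.645)) = 0.760.
μ = 3.653 − (-1.645)·0.760 = 4.903.
CV = √(exp(σ²)−1) = √(exp(0.5777)−1) = 0.884.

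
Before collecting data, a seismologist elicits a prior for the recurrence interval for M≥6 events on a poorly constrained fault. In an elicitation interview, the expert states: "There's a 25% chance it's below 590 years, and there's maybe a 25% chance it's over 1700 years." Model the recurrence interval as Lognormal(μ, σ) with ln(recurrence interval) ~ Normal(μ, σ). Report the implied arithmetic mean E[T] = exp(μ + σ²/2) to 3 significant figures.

If T ~ Lognormal(μ,σ) then ln T ~ Normal(μ,σ), so the p-quantile of ln T is μ + z_p·σ.
ln(590) = 6.38 and ln(1700) = 7.438; z_{0.25} = -0.6745, z_{0.75} = 0.6745.
σ = (7.438 − 6.38)/(0.6745 − (-0.6745)) = 0.784.
μ = 6.38 − (-0.6745)·0.784 = 6.909.
E[T] = exp(μ + σ²/2) = exp(6.909 + 0.3077) = 1360 years.

E[T] ≈ 1360 years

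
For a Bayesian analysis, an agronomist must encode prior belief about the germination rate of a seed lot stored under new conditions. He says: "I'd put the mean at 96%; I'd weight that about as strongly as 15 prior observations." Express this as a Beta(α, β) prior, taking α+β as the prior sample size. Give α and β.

α = 14.4, β = 0.6

Under the effective-sample-size interpretation, Beta(α, β) has prior mean α/(α+β) and prior sample size α+β.
So α+β = 15 and α/(α+β) = 0.96, giving α = 0.96·15 = 14.4 and β = 15 − 14.4 = 0.6.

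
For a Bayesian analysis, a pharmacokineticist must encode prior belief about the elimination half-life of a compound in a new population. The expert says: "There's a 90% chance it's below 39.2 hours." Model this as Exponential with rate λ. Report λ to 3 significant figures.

λ ≈ 0.0587

P(T < 39.2) = 1 − e^(−λ·39.2) = 0.9, so λ = −ln(1−0.9)/39.2 = −ln(0.1)/39.2 = 0.0587.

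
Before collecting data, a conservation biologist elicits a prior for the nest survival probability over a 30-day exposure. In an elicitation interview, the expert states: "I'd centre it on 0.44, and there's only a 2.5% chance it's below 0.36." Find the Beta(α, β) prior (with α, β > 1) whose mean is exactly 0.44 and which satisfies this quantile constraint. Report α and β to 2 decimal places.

α ≈ 63.17, β ≈ 80.40

With mean 0.44 fixed, write α = 0.44s, β = 0.56s where s = α+β.
Need P(θ < 0.36) = 0.025 under Beta(0.44s, 0.56s). Normal approximation: (q−m)/√(m(1−m)/s) ≈ z_{0.025} = -1.96, so s ≈ 0.44·0.56·(-1.96)²/(0.36−0.44)² = 147.9.
At s = 147.9: P(θ<0.36) ≈ 0.023. Adjusting to match 0.025 gives s ≈ 143.57.
So α = 0.44·143.57 ≈ 63.17, β = 0.56·143.57 ≈ 80.40.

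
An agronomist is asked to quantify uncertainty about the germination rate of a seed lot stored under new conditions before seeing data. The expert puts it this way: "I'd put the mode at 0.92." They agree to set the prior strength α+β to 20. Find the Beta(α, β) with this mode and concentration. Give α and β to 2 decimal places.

For α,β > 1 the Beta mode is (α−1)/(α+β−2). With α+β = 20, the mode is (α−1)/18.
Set (α−1)/18 = 0.92 → α = 1 + 0.92·18 = 17.56.
β = 20 − α = 2.44.

α = 17.56, β = 2.44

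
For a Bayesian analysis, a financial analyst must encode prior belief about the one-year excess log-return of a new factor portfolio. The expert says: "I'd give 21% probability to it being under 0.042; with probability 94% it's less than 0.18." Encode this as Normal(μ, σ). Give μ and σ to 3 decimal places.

The p-quantile of Normal(μ,σ) is μ + z_p·σ, with z_{0.21} = -0.8064 and z_{0.94} = 1.555.
Eliminate σ: μ = (z₂·x₁ − z₁·x₂)/(z₂ − z₁) = (1.555·0.042 − (-0.8064)·0.18)/2.361 = 0.089.
Then σ = (x₂ − x₁)/(z₂ − z₁) = (0.18 − 0.042)/2.361 = 0.058.

μ = 0.089, σ = 0.058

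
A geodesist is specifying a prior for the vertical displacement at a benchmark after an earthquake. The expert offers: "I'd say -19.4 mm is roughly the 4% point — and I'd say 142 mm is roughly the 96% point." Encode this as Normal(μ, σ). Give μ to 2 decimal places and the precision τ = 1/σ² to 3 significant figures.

μ = 61.30, τ = 0.000471

The p-quantile of Normal(μ,σ) is μ + z_p·σ, with z_{0.04} = -1.751 and z_{0.96} = 1.751.
Eliminate σ: μ = (z₂·x₁ − z₁·x₂)/(z₂ − z₁) = (1.751·-19.4 − (-1.751)·142)/3.501 = 61.30.
Then σ = (x₂ − x₁)/(z₂ − z₁) = (142 − -19.4)/3.501 = 46.10.
Precision τ = 1/σ² = 1/46.1² = 0.000471.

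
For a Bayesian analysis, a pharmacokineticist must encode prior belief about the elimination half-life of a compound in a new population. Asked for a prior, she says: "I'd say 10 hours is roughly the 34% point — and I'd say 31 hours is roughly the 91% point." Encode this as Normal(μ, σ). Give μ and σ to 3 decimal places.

μ = 14.940, σ = 11.978

The p-quantile of Normal(μ,σ) is μ + z_p·σ, with z_{0.34} = -0.4125 and z_{0.91} = 1.341.
Eliminate σ: μ = (z₂·x₁ − z₁·x₂)/(z₂ − z₁) = (1.341·10 − (-0.4125)·31)/1.753 = 14.940.
Then σ = (x₂ − x₁)/(z₂ − z₁) = (31 − 10)/1.753 = 11.978.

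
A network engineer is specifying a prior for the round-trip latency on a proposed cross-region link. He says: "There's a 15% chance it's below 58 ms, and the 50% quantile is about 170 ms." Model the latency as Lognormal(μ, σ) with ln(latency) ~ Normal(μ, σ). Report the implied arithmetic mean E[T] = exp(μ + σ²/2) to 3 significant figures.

E[T] ≈ 291 ms

If T ~ Lognormal(μ,σ) then ln T ~ Normal(μ,σ), so the p-quantile of ln T is μ + z_p·σ.
ln(58) = 4.06 and ln(170) = 5.136; z_{0.15} = -1.036, z_{0.5} = 0.
σ = (5.136 − 4.06)/(0 − (-1.036)) = 1.038.
μ = 4.06 − (-1.036)·1.038 = 5.136.
E[T] = exp(μ + σ²/2) = exp(5.136 + 0.5383) = 291 ms.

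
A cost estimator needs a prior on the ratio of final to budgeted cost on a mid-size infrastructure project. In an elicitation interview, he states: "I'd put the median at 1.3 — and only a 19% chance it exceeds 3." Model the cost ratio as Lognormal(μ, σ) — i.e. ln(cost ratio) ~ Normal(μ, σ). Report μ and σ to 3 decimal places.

If T ~ Lognormal(μ,σ) then ln T ~ Normal(μ,σ), so the p-quantile of ln T is μ + z_p·σ.
ln(1.3) = 0.2624 and ln(3) = 1.099; z_{0.5} = 0, z_{0.81} = 0.8779.
σ = (1.099 − 0.2624)/(0.8779 − (0)) = 0.953.
μ = 0.2624 − (0)·0.953 = 0.262.

μ ≈ 0.262, σ ≈ 0.953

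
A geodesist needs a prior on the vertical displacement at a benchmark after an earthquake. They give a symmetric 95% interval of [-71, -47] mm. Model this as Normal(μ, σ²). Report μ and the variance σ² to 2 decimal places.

μ = -59.00, σ² = 37.49

A symmetric 95% interval runs μ ± z·σ with z = 1.96.
Half-width = 12, so σ = 12/1.96 = 6.123 and σ² = 37.49.
μ is the interval midpoint, -59.00.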